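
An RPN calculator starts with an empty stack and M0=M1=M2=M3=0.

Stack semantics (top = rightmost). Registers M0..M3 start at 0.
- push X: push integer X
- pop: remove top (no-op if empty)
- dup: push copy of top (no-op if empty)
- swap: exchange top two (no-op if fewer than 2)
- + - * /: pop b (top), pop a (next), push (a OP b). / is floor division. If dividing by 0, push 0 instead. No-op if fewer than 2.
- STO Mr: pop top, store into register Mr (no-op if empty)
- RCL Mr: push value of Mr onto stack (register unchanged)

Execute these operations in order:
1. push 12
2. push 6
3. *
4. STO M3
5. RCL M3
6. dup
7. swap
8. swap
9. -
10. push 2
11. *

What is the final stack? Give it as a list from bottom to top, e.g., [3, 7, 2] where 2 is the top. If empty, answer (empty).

After op 1 (push 12): stack=[12] mem=[0,0,0,0]
After op 2 (push 6): stack=[12,6] mem=[0,0,0,0]
After op 3 (*): stack=[72] mem=[0,0,0,0]
After op 4 (STO M3): stack=[empty] mem=[0,0,0,72]
After op 5 (RCL M3): stack=[72] mem=[0,0,0,72]
After op 6 (dup): stack=[72,72] mem=[0,0,0,72]
After op 7 (swap): stack=[72,72] mem=[0,0,0,72]
After op 8 (swap): stack=[72,72] mem=[0,0,0,72]
After op 9 (-): stack=[0] mem=[0,0,0,72]
After op 10 (push 2): stack=[0,2] mem=[0,0,0,72]
After op 11 (*): stack=[0] mem=[0,0,0,72]

Answer: [0]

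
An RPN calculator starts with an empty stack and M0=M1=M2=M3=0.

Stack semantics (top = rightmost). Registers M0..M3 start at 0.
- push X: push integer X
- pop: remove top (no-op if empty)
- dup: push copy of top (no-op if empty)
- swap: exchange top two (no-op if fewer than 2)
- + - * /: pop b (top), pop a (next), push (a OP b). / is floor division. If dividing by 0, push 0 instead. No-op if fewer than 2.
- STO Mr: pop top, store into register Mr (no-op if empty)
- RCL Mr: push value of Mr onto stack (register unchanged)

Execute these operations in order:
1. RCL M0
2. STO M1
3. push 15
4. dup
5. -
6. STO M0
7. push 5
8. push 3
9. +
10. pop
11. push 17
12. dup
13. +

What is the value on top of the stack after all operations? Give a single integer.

Answer: 34

Derivation:
After op 1 (RCL M0): stack=[0] mem=[0,0,0,0]
After op 2 (STO M1): stack=[empty] mem=[0,0,0,0]
After op 3 (push 15): stack=[15] mem=[0,0,0,0]
After op 4 (dup): stack=[15,15] mem=[0,0,0,0]
After op 5 (-): stack=[0] mem=[0,0,0,0]
After op 6 (STO M0): stack=[empty] mem=[0,0,0,0]
After op 7 (push 5): stack=[5] mem=[0,0,0,0]
After op 8 (push 3): stack=[5,3] mem=[0,0,0,0]
After op 9 (+): stack=[8] mem=[0,0,0,0]
After op 10 (pop): stack=[empty] mem=[0,0,0,0]
After op 11 (push 17): stack=[17] mem=[0,0,0,0]
After op 12 (dup): stack=[17,17] mem=[0,0,0,0]
After op 13 (+): stack=[34] mem=[0,0,0,0]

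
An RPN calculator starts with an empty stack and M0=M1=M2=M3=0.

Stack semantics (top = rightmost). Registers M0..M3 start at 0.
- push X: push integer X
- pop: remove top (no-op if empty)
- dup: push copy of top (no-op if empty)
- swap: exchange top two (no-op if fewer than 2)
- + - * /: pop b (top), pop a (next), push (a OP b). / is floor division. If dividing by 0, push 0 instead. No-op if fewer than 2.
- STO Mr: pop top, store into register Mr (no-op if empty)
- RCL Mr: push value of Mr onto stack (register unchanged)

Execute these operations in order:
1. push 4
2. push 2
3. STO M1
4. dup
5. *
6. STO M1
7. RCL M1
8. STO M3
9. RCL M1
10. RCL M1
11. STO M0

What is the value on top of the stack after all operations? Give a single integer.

After op 1 (push 4): stack=[4] mem=[0,0,0,0]
After op 2 (push 2): stack=[4,2] mem=[0,0,0,0]
After op 3 (STO M1): stack=[4] mem=[0,2,0,0]
After op 4 (dup): stack=[4,4] mem=[0,2,0,0]
After op 5 (*): stack=[16] mem=[0,2,0,0]
After op 6 (STO M1): stack=[empty] mem=[0,16,0,0]
After op 7 (RCL M1): stack=[16] mem=[0,16,0,0]
After op 8 (STO M3): stack=[empty] mem=[0,16,0,16]
After op 9 (RCL M1): stack=[16] mem=[0,16,0,16]
After op 10 (RCL M1): stack=[16,16] mem=[0,16,0,16]
After op 11 (STO M0): stack=[16] mem=[16,16,0,16]

Answer: 16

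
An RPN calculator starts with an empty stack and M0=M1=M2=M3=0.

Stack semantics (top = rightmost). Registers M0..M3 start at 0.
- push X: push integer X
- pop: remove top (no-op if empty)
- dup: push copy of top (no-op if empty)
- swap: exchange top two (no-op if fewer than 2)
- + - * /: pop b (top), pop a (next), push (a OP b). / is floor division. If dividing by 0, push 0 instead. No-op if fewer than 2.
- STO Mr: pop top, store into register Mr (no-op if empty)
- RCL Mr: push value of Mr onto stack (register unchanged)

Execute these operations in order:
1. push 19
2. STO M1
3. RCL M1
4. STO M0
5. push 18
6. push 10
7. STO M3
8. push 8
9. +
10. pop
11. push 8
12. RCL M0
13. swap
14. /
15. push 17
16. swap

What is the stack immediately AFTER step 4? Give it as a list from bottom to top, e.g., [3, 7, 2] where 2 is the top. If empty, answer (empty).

After op 1 (push 19): stack=[19] mem=[0,0,0,0]
After op 2 (STO M1): stack=[empty] mem=[0,19,0,0]
After op 3 (RCL M1): stack=[19] mem=[0,19,0,0]
After op 4 (STO M0): stack=[empty] mem=[19,19,0,0]

(empty)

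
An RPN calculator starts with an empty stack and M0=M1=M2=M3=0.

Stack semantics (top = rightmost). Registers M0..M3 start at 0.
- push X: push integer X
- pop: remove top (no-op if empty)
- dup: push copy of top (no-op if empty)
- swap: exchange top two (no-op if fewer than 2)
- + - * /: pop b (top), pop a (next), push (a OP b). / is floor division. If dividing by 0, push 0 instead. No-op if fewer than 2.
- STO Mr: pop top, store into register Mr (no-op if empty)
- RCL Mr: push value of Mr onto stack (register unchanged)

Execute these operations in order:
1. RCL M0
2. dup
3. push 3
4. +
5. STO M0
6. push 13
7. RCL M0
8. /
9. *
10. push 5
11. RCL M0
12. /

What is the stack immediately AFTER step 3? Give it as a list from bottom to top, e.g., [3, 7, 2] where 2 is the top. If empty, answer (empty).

After op 1 (RCL M0): stack=[0] mem=[0,0,0,0]
After op 2 (dup): stack=[0,0] mem=[0,0,0,0]
After op 3 (push 3): stack=[0,0,3] mem=[0,0,0,0]

[0, 0, 3]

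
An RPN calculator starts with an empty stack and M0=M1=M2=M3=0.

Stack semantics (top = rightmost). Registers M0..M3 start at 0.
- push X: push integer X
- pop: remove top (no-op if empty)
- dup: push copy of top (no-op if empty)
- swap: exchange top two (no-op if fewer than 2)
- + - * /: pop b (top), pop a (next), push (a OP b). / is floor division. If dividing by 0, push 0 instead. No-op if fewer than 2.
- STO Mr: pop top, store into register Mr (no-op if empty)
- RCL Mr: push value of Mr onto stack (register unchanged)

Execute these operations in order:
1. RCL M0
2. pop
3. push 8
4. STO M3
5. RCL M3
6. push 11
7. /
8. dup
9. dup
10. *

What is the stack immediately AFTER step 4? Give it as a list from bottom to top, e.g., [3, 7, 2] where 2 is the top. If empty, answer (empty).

After op 1 (RCL M0): stack=[0] mem=[0,0,0,0]
After op 2 (pop): stack=[empty] mem=[0,0,0,0]
After op 3 (push 8): stack=[8] mem=[0,0,0,0]
After op 4 (STO M3): stack=[empty] mem=[0,0,0,8]

(empty)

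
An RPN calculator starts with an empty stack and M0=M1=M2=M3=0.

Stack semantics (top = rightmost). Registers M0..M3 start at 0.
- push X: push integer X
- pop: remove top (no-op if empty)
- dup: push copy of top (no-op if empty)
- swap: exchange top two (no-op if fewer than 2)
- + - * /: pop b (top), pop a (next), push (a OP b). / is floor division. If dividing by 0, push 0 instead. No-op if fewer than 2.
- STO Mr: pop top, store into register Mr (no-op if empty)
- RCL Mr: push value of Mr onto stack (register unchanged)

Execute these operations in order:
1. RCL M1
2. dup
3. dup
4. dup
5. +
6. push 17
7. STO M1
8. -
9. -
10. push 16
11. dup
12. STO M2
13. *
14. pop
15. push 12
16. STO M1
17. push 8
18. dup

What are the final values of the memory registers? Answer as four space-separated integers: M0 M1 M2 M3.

Answer: 0 12 16 0

Derivation:
After op 1 (RCL M1): stack=[0] mem=[0,0,0,0]
After op 2 (dup): stack=[0,0] mem=[0,0,0,0]
After op 3 (dup): stack=[0,0,0] mem=[0,0,0,0]
After op 4 (dup): stack=[0,0,0,0] mem=[0,0,0,0]
After op 5 (+): stack=[0,0,0] mem=[0,0,0,0]
After op 6 (push 17): stack=[0,0,0,17] mem=[0,0,0,0]
After op 7 (STO M1): stack=[0,0,0] mem=[0,17,0,0]
After op 8 (-): stack=[0,0] mem=[0,17,0,0]
After op 9 (-): stack=[0] mem=[0,17,0,0]
After op 10 (push 16): stack=[0,16] mem=[0,17,0,0]
After op 11 (dup): stack=[0,16,16] mem=[0,17,0,0]
After op 12 (STO M2): stack=[0,16] mem=[0,17,16,0]
After op 13 (*): stack=[0] mem=[0,17,16,0]
After op 14 (pop): stack=[empty] mem=[0,17,16,0]
After op 15 (push 12): stack=[12] mem=[0,17,16,0]
After op 16 (STO M1): stack=[empty] mem=[0,12,16,0]
After op 17 (push 8): stack=[8] mem=[0,12,16,0]
After op 18 (dup): stack=[8,8] mem=[0,12,16,0]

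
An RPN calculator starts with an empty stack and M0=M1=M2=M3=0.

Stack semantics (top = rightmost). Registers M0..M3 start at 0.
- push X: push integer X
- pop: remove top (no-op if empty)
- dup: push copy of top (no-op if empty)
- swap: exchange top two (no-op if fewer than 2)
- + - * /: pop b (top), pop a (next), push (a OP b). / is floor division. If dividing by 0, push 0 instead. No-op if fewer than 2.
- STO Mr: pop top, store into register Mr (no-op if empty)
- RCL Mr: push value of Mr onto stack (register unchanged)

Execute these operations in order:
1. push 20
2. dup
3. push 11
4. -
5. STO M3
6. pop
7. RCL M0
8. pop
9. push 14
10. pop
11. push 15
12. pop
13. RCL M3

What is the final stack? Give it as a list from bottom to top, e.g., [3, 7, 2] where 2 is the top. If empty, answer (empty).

After op 1 (push 20): stack=[20] mem=[0,0,0,0]
After op 2 (dup): stack=[20,20] mem=[0,0,0,0]
After op 3 (push 11): stack=[20,20,11] mem=[0,0,0,0]
After op 4 (-): stack=[20,9] mem=[0,0,0,0]
After op 5 (STO M3): stack=[20] mem=[0,0,0,9]
After op 6 (pop): stack=[empty] mem=[0,0,0,9]
After op 7 (RCL M0): stack=[0] mem=[0,0,0,9]
After op 8 (pop): stack=[empty] mem=[0,0,0,9]
After op 9 (push 14): stack=[14] mem=[0,0,0,9]
After op 10 (pop): stack=[empty] mem=[0,0,0,9]
After op 11 (push 15): stack=[15] mem=[0,0,0,9]
After op 12 (pop): stack=[empty] mem=[0,0,0,9]
After op 13 (RCL M3): stack=[9] mem=[0,0,0,9]

Answer: [9]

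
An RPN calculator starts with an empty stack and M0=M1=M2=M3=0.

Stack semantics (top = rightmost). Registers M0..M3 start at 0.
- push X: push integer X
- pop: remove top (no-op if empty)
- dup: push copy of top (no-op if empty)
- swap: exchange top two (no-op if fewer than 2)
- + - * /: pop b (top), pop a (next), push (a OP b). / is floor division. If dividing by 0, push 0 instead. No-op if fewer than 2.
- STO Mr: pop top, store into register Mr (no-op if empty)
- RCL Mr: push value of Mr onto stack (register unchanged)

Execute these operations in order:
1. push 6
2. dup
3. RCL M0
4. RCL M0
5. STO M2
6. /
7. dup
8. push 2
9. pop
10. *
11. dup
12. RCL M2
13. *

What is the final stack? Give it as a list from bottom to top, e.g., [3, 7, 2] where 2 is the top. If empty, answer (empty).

After op 1 (push 6): stack=[6] mem=[0,0,0,0]
After op 2 (dup): stack=[6,6] mem=[0,0,0,0]
After op 3 (RCL M0): stack=[6,6,0] mem=[0,0,0,0]
After op 4 (RCL M0): stack=[6,6,0,0] mem=[0,0,0,0]
After op 5 (STO M2): stack=[6,6,0] mem=[0,0,0,0]
After op 6 (/): stack=[6,0] mem=[0,0,0,0]
After op 7 (dup): stack=[6,0,0] mem=[0,0,0,0]
After op 8 (push 2): stack=[6,0,0,2] mem=[0,0,0,0]
After op 9 (pop): stack=[6,0,0] mem=[0,0,0,0]
After op 10 (*): stack=[6,0] mem=[0,0,0,0]
After op 11 (dup): stack=[6,0,0] mem=[0,0,0,0]
After op 12 (RCL M2): stack=[6,0,0,0] mem=[0,0,0,0]
After op 13 (*): stack=[6,0,0] mem=[0,0,0,0]

Answer: [6, 0, 0]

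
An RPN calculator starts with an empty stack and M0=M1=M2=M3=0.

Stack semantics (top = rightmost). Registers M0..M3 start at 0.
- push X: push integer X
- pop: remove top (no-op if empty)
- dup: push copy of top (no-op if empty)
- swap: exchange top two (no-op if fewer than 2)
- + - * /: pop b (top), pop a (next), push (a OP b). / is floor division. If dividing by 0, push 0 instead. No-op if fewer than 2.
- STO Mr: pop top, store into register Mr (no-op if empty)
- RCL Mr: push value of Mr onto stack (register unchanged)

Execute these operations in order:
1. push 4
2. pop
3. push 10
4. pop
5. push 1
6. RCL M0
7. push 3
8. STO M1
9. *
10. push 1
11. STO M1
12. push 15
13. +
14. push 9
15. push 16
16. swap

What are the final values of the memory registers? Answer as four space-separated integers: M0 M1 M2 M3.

Answer: 0 1 0 0

Derivation:
After op 1 (push 4): stack=[4] mem=[0,0,0,0]
After op 2 (pop): stack=[empty] mem=[0,0,0,0]
After op 3 (push 10): stack=[10] mem=[0,0,0,0]
After op 4 (pop): stack=[empty] mem=[0,0,0,0]
After op 5 (push 1): stack=[1] mem=[0,0,0,0]
After op 6 (RCL M0): stack=[1,0] mem=[0,0,0,0]
After op 7 (push 3): stack=[1,0,3] mem=[0,0,0,0]
After op 8 (STO M1): stack=[1,0] mem=[0,3,0,0]
After op 9 (*): stack=[0] mem=[0,3,0,0]
After op 10 (push 1): stack=[0,1] mem=[0,3,0,0]
After op 11 (STO M1): stack=[0] mem=[0,1,0,0]
After op 12 (push 15): stack=[0,15] mem=[0,1,0,0]
After op 13 (+): stack=[15] mem=[0,1,0,0]
After op 14 (push 9): stack=[15,9] mem=[0,1,0,0]
After op 15 (push 16): stack=[15,9,16] mem=[0,1,0,0]
After op 16 (swap): stack=[15,16,9] mem=[0,1,0,0]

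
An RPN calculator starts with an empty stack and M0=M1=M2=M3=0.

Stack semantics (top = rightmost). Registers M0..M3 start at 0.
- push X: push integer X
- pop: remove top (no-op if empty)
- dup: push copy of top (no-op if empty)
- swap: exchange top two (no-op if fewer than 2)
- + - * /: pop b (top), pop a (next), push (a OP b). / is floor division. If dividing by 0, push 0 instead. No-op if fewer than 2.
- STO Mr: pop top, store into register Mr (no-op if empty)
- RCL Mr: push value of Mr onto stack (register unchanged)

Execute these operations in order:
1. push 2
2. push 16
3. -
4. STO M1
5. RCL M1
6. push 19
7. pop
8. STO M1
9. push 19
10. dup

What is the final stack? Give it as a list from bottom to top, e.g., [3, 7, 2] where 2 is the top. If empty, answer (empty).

After op 1 (push 2): stack=[2] mem=[0,0,0,0]
After op 2 (push 16): stack=[2,16] mem=[0,0,0,0]
After op 3 (-): stack=[-14] mem=[0,0,0,0]
After op 4 (STO M1): stack=[empty] mem=[0,-14,0,0]
After op 5 (RCL M1): stack=[-14] mem=[0,-14,0,0]
After op 6 (push 19): stack=[-14,19] mem=[0,-14,0,0]
After op 7 (pop): stack=[-14] mem=[0,-14,0,0]
After op 8 (STO M1): stack=[empty] mem=[0,-14,0,0]
After op 9 (push 19): stack=[19] mem=[0,-14,0,0]
After op 10 (dup): stack=[19,19] mem=[0,-14,0,0]

Answer: [19, 19]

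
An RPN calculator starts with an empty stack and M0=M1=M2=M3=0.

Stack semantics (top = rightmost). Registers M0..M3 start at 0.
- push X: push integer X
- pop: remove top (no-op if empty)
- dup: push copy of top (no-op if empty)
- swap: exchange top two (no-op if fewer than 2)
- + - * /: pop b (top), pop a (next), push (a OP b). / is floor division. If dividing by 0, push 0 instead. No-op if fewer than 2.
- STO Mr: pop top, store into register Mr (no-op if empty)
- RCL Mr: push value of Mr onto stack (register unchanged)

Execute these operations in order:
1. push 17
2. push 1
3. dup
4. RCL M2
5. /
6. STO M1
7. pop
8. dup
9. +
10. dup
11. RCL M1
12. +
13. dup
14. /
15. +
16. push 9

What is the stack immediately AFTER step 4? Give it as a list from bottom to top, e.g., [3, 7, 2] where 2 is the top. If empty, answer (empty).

After op 1 (push 17): stack=[17] mem=[0,0,0,0]
After op 2 (push 1): stack=[17,1] mem=[0,0,0,0]
After op 3 (dup): stack=[17,1,1] mem=[0,0,0,0]
After op 4 (RCL M2): stack=[17,1,1,0] mem=[0,0,0,0]

[17, 1, 1, 0]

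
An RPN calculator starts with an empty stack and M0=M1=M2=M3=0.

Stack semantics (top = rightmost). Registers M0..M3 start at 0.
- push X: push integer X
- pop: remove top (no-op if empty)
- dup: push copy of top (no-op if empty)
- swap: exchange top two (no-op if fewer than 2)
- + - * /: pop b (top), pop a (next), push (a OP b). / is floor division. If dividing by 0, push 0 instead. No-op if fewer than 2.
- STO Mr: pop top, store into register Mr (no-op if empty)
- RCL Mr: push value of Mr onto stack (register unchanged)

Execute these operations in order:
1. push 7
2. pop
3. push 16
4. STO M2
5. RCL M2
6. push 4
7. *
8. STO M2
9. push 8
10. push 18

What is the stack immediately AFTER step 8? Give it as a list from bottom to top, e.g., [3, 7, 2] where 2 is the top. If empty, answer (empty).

After op 1 (push 7): stack=[7] mem=[0,0,0,0]
After op 2 (pop): stack=[empty] mem=[0,0,0,0]
After op 3 (push 16): stack=[16] mem=[0,0,0,0]
After op 4 (STO M2): stack=[empty] mem=[0,0,16,0]
After op 5 (RCL M2): stack=[16] mem=[0,0,16,0]
After op 6 (push 4): stack=[16,4] mem=[0,0,16,0]
After op 7 (*): stack=[64] mem=[0,0,16,0]
After op 8 (STO M2): stack=[empty] mem=[0,0,64,0]

(empty)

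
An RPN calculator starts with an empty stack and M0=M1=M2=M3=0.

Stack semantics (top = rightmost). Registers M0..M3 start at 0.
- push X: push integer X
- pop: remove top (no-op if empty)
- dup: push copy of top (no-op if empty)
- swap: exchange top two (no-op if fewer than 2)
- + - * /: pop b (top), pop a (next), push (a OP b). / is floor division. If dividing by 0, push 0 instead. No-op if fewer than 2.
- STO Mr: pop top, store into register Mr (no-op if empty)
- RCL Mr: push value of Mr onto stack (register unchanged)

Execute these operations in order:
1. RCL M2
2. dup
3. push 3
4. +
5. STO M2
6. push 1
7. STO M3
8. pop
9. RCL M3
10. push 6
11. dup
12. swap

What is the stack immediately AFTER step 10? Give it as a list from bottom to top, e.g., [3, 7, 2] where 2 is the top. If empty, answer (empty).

After op 1 (RCL M2): stack=[0] mem=[0,0,0,0]
After op 2 (dup): stack=[0,0] mem=[0,0,0,0]
After op 3 (push 3): stack=[0,0,3] mem=[0,0,0,0]
After op 4 (+): stack=[0,3] mem=[0,0,0,0]
After op 5 (STO M2): stack=[0] mem=[0,0,3,0]
After op 6 (push 1): stack=[0,1] mem=[0,0,3,0]
After op 7 (STO M3): stack=[0] mem=[0,0,3,1]
After op 8 (pop): stack=[empty] mem=[0,0,3,1]
After op 9 (RCL M3): stack=[1] mem=[0,0,3,1]
After op 10 (push 6): stack=[1,6] mem=[0,0,3,1]

[1, 6]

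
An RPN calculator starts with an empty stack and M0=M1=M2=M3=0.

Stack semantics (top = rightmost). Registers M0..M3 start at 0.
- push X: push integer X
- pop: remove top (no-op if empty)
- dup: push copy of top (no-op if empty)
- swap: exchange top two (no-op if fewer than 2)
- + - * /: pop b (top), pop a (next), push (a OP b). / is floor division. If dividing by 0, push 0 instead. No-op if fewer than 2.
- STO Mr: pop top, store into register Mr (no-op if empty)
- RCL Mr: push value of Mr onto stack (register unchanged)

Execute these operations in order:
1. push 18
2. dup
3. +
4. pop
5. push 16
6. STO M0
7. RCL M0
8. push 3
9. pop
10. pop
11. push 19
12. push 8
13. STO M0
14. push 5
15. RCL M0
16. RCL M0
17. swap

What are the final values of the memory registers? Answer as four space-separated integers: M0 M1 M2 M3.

After op 1 (push 18): stack=[18] mem=[0,0,0,0]
After op 2 (dup): stack=[18,18] mem=[0,0,0,0]
After op 3 (+): stack=[36] mem=[0,0,0,0]
After op 4 (pop): stack=[empty] mem=[0,0,0,0]
After op 5 (push 16): stack=[16] mem=[0,0,0,0]
After op 6 (STO M0): stack=[empty] mem=[16,0,0,0]
After op 7 (RCL M0): stack=[16] mem=[16,0,0,0]
After op 8 (push 3): stack=[16,3] mem=[16,0,0,0]
After op 9 (pop): stack=[16] mem=[16,0,0,0]
After op 10 (pop): stack=[empty] mem=[16,0,0,0]
After op 11 (push 19): stack=[19] mem=[16,0,0,0]
After op 12 (push 8): stack=[19,8] mem=[16,0,0,0]
After op 13 (STO M0): stack=[19] mem=[8,0,0,0]
After op 14 (push 5): stack=[19,5] mem=[8,0,0,0]
After op 15 (RCL M0): stack=[19,5,8] mem=[8,0,0,0]
After op 16 (RCL M0): stack=[19,5,8,8] mem=[8,0,0,0]
After op 17 (swap): stack=[19,5,8,8] mem=[8,0,0,0]

Answer: 8 0 0 0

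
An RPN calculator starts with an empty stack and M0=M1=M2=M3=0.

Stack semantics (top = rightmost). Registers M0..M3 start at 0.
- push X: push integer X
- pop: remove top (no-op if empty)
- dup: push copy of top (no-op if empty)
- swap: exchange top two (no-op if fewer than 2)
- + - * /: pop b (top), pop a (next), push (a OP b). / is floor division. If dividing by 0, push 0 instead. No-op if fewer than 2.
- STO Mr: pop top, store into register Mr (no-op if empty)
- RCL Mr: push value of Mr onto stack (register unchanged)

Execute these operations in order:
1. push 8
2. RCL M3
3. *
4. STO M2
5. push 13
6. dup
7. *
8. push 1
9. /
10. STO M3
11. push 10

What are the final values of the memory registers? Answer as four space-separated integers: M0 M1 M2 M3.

After op 1 (push 8): stack=[8] mem=[0,0,0,0]
After op 2 (RCL M3): stack=[8,0] mem=[0,0,0,0]
After op 3 (*): stack=[0] mem=[0,0,0,0]
After op 4 (STO M2): stack=[empty] mem=[0,0,0,0]
After op 5 (push 13): stack=[13] mem=[0,0,0,0]
After op 6 (dup): stack=[13,13] mem=[0,0,0,0]
After op 7 (*): stack=[169] mem=[0,0,0,0]
After op 8 (push 1): stack=[169,1] mem=[0,0,0,0]
After op 9 (/): stack=[169] mem=[0,0,0,0]
After op 10 (STO M3): stack=[empty] mem=[0,0,0,169]
After op 11 (push 10): stack=[10] mem=[0,0,0,169]

Answer: 0 0 0 169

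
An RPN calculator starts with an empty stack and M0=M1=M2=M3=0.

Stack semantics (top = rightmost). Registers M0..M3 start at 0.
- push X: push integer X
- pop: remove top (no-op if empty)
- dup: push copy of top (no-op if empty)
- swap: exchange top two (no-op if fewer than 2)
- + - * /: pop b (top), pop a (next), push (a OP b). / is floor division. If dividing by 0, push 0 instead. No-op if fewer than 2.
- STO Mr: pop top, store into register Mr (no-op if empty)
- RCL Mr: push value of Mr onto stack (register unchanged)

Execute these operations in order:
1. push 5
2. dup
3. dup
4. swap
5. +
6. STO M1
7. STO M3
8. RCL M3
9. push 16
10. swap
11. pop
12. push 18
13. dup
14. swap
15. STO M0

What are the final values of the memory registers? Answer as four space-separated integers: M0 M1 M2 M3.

Answer: 18 10 0 5

Derivation:
After op 1 (push 5): stack=[5] mem=[0,0,0,0]
After op 2 (dup): stack=[5,5] mem=[0,0,0,0]
After op 3 (dup): stack=[5,5,5] mem=[0,0,0,0]
After op 4 (swap): stack=[5,5,5] mem=[0,0,0,0]
After op 5 (+): stack=[5,10] mem=[0,0,0,0]
After op 6 (STO M1): stack=[5] mem=[0,10,0,0]
After op 7 (STO M3): stack=[empty] mem=[0,10,0,5]
After op 8 (RCL M3): stack=[5] mem=[0,10,0,5]
After op 9 (push 16): stack=[5,16] mem=[0,10,0,5]
After op 10 (swap): stack=[16,5] mem=[0,10,0,5]
After op 11 (pop): stack=[16] mem=[0,10,0,5]
After op 12 (push 18): stack=[16,18] mem=[0,10,0,5]
After op 13 (dup): stack=[16,18,18] mem=[0,10,0,5]
After op 14 (swap): stack=[16,18,18] mem=[0,10,0,5]
After op 15 (STO M0): stack=[16,18] mem=[18,10,0,5]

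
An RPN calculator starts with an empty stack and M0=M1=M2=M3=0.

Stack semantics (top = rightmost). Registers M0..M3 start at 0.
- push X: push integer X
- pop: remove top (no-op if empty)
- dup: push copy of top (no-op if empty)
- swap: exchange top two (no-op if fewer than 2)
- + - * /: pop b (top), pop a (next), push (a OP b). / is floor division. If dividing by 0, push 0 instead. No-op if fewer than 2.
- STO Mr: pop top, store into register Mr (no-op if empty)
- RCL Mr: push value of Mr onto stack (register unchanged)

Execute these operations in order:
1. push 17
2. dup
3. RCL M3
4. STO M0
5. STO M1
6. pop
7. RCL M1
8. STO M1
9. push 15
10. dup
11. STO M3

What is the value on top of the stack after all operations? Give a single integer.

Answer: 15

Derivation:
After op 1 (push 17): stack=[17] mem=[0,0,0,0]
After op 2 (dup): stack=[17,17] mem=[0,0,0,0]
After op 3 (RCL M3): stack=[17,17,0] mem=[0,0,0,0]
After op 4 (STO M0): stack=[17,17] mem=[0,0,0,0]
After op 5 (STO M1): stack=[17] mem=[0,17,0,0]
After op 6 (pop): stack=[empty] mem=[0,17,0,0]
After op 7 (RCL M1): stack=[17] mem=[0,17,0,0]
After op 8 (STO M1): stack=[empty] mem=[0,17,0,0]
After op 9 (push 15): stack=[15] mem=[0,17,0,0]
After op 10 (dup): stack=[15,15] mem=[0,17,0,0]
After op 11 (STO M3): stack=[15] mem=[0,17,0,15]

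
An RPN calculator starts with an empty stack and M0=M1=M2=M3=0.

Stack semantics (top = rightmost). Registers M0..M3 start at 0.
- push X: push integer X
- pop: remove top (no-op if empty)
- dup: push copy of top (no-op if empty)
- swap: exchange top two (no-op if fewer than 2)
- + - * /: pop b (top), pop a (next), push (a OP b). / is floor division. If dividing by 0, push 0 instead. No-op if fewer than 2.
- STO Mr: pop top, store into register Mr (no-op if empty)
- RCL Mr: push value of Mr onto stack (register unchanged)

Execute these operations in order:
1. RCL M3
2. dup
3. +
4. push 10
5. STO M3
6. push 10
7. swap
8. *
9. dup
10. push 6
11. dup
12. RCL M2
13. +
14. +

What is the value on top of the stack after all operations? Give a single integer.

Answer: 12

Derivation:
After op 1 (RCL M3): stack=[0] mem=[0,0,0,0]
After op 2 (dup): stack=[0,0] mem=[0,0,0,0]
After op 3 (+): stack=[0] mem=[0,0,0,0]
After op 4 (push 10): stack=[0,10] mem=[0,0,0,0]
After op 5 (STO M3): stack=[0] mem=[0,0,0,10]
After op 6 (push 10): stack=[0,10] mem=[0,0,0,10]
After op 7 (swap): stack=[10,0] mem=[0,0,0,10]
After op 8 (*): stack=[0] mem=[0,0,0,10]
After op 9 (dup): stack=[0,0] mem=[0,0,0,10]
After op 10 (push 6): stack=[0,0,6] mem=[0,0,0,10]
After op 11 (dup): stack=[0,0,6,6] mem=[0,0,0,10]
After op 12 (RCL M2): stack=[0,0,6,6,0] mem=[0,0,0,10]
After op 13 (+): stack=[0,0,6,6] mem=[0,0,0,10]
After op 14 (+): stack=[0,0,12] mem=[0,0,0,10]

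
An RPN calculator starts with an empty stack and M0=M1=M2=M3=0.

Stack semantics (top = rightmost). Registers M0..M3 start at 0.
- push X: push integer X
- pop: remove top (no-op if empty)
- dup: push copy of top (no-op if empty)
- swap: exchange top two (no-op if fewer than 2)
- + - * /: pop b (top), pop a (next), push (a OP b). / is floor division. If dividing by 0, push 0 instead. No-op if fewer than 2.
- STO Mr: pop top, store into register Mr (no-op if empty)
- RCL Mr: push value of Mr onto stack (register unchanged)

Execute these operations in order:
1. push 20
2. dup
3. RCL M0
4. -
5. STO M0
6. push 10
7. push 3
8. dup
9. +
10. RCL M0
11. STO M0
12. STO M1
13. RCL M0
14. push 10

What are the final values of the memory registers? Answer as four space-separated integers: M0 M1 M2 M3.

Answer: 20 6 0 0

Derivation:
After op 1 (push 20): stack=[20] mem=[0,0,0,0]
After op 2 (dup): stack=[20,20] mem=[0,0,0,0]
After op 3 (RCL M0): stack=[20,20,0] mem=[0,0,0,0]
After op 4 (-): stack=[20,20] mem=[0,0,0,0]
After op 5 (STO M0): stack=[20] mem=[20,0,0,0]
After op 6 (push 10): stack=[20,10] mem=[20,0,0,0]
After op 7 (push 3): stack=[20,10,3] mem=[20,0,0,0]
After op 8 (dup): stack=[20,10,3,3] mem=[20,0,0,0]
After op 9 (+): stack=[20,10,6] mem=[20,0,0,0]
After op 10 (RCL M0): stack=[20,10,6,20] mem=[20,0,0,0]
After op 11 (STO M0): stack=[20,10,6] mem=[20,0,0,0]
After op 12 (STO M1): stack=[20,10] mem=[20,6,0,0]
After op 13 (RCL M0): stack=[20,10,20] mem=[20,6,0,0]
After op 14 (push 10): stack=[20,10,20,10] mem=[20,6,0,0]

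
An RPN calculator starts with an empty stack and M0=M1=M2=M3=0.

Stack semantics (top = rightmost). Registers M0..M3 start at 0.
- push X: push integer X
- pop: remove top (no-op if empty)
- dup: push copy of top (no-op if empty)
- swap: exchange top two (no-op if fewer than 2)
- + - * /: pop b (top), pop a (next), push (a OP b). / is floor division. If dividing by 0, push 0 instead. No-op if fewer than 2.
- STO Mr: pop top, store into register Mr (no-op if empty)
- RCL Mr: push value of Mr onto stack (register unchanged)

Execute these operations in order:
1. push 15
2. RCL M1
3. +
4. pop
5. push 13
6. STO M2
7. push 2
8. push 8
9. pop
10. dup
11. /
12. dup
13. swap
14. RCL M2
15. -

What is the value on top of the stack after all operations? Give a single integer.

Answer: -12

Derivation:
After op 1 (push 15): stack=[15] mem=[0,0,0,0]
After op 2 (RCL M1): stack=[15,0] mem=[0,0,0,0]
After op 3 (+): stack=[15] mem=[0,0,0,0]
After op 4 (pop): stack=[empty] mem=[0,0,0,0]
After op 5 (push 13): stack=[13] mem=[0,0,0,0]
After op 6 (STO M2): stack=[empty] mem=[0,0,13,0]
After op 7 (push 2): stack=[2] mem=[0,0,13,0]
After op 8 (push 8): stack=[2,8] mem=[0,0,13,0]
After op 9 (pop): stack=[2] mem=[0,0,13,0]
After op 10 (dup): stack=[2,2] mem=[0,0,13,0]
After op 11 (/): stack=[1] mem=[0,0,13,0]
After op 12 (dup): stack=[1,1] mem=[0,0,13,0]
After op 13 (swap): stack=[1,1] mem=[0,0,13,0]
After op 14 (RCL M2): stack=[1,1,13] mem=[0,0,13,0]
After op 15 (-): stack=[1,-12] mem=[0,0,13,0]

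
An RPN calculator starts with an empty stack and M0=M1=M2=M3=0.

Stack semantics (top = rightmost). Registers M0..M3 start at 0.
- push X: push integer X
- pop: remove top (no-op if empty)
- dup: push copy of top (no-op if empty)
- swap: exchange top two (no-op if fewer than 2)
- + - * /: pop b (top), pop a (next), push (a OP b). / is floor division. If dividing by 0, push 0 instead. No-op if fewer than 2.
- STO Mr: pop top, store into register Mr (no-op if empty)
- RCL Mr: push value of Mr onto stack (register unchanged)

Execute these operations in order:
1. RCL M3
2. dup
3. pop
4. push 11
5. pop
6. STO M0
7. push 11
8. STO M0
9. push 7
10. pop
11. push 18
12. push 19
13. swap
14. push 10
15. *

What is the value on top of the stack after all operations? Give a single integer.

Answer: 180

Derivation:
After op 1 (RCL M3): stack=[0] mem=[0,0,0,0]
After op 2 (dup): stack=[0,0] mem=[0,0,0,0]
After op 3 (pop): stack=[0] mem=[0,0,0,0]
After op 4 (push 11): stack=[0,11] mem=[0,0,0,0]
After op 5 (pop): stack=[0] mem=[0,0,0,0]
After op 6 (STO M0): stack=[empty] mem=[0,0,0,0]
After op 7 (push 11): stack=[11] mem=[0,0,0,0]
After op 8 (STO M0): stack=[empty] mem=[11,0,0,0]
After op 9 (push 7): stack=[7] mem=[11,0,0,0]
After op 10 (pop): stack=[empty] mem=[11,0,0,0]
After op 11 (push 18): stack=[18] mem=[11,0,0,0]
After op 12 (push 19): stack=[18,19] mem=[11,0,0,0]
After op 13 (swap): stack=[19,18] mem=[11,0,0,0]
After op 14 (push 10): stack=[19,18,10] mem=[11,0,0,0]
After op 15 (*): stack=[19,180] mem=[11,0,0,0]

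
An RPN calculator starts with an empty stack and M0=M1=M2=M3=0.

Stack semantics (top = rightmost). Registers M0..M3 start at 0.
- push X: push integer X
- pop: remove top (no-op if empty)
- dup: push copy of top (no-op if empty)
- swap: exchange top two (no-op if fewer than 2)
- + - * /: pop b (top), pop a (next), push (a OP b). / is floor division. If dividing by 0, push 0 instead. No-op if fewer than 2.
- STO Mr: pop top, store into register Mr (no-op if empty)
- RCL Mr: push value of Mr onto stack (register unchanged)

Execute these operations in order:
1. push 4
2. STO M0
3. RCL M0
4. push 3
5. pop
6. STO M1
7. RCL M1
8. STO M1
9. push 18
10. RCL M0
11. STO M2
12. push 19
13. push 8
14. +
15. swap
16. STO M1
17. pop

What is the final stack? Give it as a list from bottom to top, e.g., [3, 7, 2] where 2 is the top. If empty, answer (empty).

After op 1 (push 4): stack=[4] mem=[0,0,0,0]
After op 2 (STO M0): stack=[empty] mem=[4,0,0,0]
After op 3 (RCL M0): stack=[4] mem=[4,0,0,0]
After op 4 (push 3): stack=[4,3] mem=[4,0,0,0]
After op 5 (pop): stack=[4] mem=[4,0,0,0]
After op 6 (STO M1): stack=[empty] mem=[4,4,0,0]
After op 7 (RCL M1): stack=[4] mem=[4,4,0,0]
After op 8 (STO M1): stack=[empty] mem=[4,4,0,0]
After op 9 (push 18): stack=[18] mem=[4,4,0,0]
After op 10 (RCL M0): stack=[18,4] mem=[4,4,0,0]
After op 11 (STO M2): stack=[18] mem=[4,4,4,0]
After op 12 (push 19): stack=[18,19] mem=[4,4,4,0]
After op 13 (push 8): stack=[18,19,8] mem=[4,4,4,0]
After op 14 (+): stack=[18,27] mem=[4,4,4,0]
After op 15 (swap): stack=[27,18] mem=[4,4,4,0]
After op 16 (STO M1): stack=[27] mem=[4,18,4,0]
After op 17 (pop): stack=[empty] mem=[4,18,4,0]

Answer: (empty)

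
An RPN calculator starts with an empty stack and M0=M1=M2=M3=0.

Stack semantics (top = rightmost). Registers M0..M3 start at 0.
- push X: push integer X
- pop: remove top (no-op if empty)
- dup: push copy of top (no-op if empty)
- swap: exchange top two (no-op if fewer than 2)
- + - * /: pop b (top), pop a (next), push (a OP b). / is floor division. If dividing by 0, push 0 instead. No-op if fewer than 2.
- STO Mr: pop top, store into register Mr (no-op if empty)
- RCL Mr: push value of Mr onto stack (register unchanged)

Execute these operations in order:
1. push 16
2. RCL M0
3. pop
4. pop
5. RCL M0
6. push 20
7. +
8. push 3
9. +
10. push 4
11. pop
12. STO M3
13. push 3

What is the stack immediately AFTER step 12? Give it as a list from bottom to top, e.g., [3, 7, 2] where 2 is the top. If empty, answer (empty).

After op 1 (push 16): stack=[16] mem=[0,0,0,0]
After op 2 (RCL M0): stack=[16,0] mem=[0,0,0,0]
After op 3 (pop): stack=[16] mem=[0,0,0,0]
After op 4 (pop): stack=[empty] mem=[0,0,0,0]
After op 5 (RCL M0): stack=[0] mem=[0,0,0,0]
After op 6 (push 20): stack=[0,20] mem=[0,0,0,0]
After op 7 (+): stack=[20] mem=[0,0,0,0]
After op 8 (push 3): stack=[20,3] mem=[0,0,0,0]
After op 9 (+): stack=[23] mem=[0,0,0,0]
After op 10 (push 4): stack=[23,4] mem=[0,0,0,0]
After op 11 (pop): stack=[23] mem=[0,0,0,0]
After op 12 (STO M3): stack=[empty] mem=[0,0,0,23]

(empty)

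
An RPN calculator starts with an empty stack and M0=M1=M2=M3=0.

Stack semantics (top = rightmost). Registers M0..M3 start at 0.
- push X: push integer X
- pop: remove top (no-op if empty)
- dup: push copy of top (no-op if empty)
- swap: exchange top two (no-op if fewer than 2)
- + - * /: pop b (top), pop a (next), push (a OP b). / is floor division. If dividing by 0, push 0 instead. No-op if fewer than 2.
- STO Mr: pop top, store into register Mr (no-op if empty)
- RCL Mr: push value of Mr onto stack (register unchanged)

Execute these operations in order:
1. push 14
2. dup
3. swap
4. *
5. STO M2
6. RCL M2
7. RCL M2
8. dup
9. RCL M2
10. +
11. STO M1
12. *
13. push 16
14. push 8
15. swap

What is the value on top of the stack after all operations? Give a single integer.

After op 1 (push 14): stack=[14] mem=[0,0,0,0]
After op 2 (dup): stack=[14,14] mem=[0,0,0,0]
After op 3 (swap): stack=[14,14] mem=[0,0,0,0]
After op 4 (*): stack=[196] mem=[0,0,0,0]
After op 5 (STO M2): stack=[empty] mem=[0,0,196,0]
After op 6 (RCL M2): stack=[196] mem=[0,0,196,0]
After op 7 (RCL M2): stack=[196,196] mem=[0,0,196,0]
After op 8 (dup): stack=[196,196,196] mem=[0,0,196,0]
After op 9 (RCL M2): stack=[196,196,196,196] mem=[0,0,196,0]
After op 10 (+): stack=[196,196,392] mem=[0,0,196,0]
After op 11 (STO M1): stack=[196,196] mem=[0,392,196,0]
After op 12 (*): stack=[38416] mem=[0,392,196,0]
After op 13 (push 16): stack=[38416,16] mem=[0,392,196,0]
After op 14 (push 8): stack=[38416,16,8] mem=[0,392,196,0]
After op 15 (swap): stack=[38416,8,16] mem=[0,392,196,0]

Answer: 16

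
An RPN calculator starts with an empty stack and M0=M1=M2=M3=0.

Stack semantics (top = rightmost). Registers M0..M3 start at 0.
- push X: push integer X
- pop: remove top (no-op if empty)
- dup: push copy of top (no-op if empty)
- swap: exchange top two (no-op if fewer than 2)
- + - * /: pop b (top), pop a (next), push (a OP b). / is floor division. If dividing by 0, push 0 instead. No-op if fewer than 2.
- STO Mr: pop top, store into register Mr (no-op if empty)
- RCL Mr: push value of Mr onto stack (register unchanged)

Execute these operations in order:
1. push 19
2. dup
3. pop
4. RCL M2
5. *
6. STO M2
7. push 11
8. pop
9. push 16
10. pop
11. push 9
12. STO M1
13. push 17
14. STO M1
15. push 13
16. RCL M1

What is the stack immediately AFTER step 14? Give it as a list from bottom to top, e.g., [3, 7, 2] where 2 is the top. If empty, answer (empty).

After op 1 (push 19): stack=[19] mem=[0,0,0,0]
After op 2 (dup): stack=[19,19] mem=[0,0,0,0]
After op 3 (pop): stack=[19] mem=[0,0,0,0]
After op 4 (RCL M2): stack=[19,0] mem=[0,0,0,0]
After op 5 (*): stack=[0] mem=[0,0,0,0]
After op 6 (STO M2): stack=[empty] mem=[0,0,0,0]
After op 7 (push 11): stack=[11] mem=[0,0,0,0]
After op 8 (pop): stack=[empty] mem=[0,0,0,0]
After op 9 (push 16): stack=[16] mem=[0,0,0,0]
After op 10 (pop): stack=[empty] mem=[0,0,0,0]
After op 11 (push 9): stack=[9] mem=[0,0,0,0]
After op 12 (STO M1): stack=[empty] mem=[0,9,0,0]
After op 13 (push 17): stack=[17] mem=[0,9,0,0]
After op 14 (STO M1): stack=[empty] mem=[0,17,0,0]

(empty)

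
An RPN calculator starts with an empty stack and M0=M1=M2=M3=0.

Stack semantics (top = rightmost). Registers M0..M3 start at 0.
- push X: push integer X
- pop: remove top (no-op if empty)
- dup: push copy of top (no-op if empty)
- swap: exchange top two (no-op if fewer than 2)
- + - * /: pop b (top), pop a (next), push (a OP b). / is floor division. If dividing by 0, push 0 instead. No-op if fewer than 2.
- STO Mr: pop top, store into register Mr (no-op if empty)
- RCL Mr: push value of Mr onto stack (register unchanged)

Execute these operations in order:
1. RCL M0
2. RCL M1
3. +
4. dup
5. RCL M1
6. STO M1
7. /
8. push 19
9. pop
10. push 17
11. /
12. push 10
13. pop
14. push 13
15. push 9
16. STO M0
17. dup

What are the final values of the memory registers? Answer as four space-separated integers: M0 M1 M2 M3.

Answer: 9 0 0 0

Derivation:
After op 1 (RCL M0): stack=[0] mem=[0,0,0,0]
After op 2 (RCL M1): stack=[0,0] mem=[0,0,0,0]
After op 3 (+): stack=[0] mem=[0,0,0,0]
After op 4 (dup): stack=[0,0] mem=[0,0,0,0]
After op 5 (RCL M1): stack=[0,0,0] mem=[0,0,0,0]
After op 6 (STO M1): stack=[0,0] mem=[0,0,0,0]
After op 7 (/): stack=[0] mem=[0,0,0,0]
After op 8 (push 19): stack=[0,19] mem=[0,0,0,0]
After op 9 (pop): stack=[0] mem=[0,0,0,0]
After op 10 (push 17): stack=[0,17] mem=[0,0,0,0]
After op 11 (/): stack=[0] mem=[0,0,0,0]
After op 12 (push 10): stack=[0,10] mem=[0,0,0,0]
After op 13 (pop): stack=[0] mem=[0,0,0,0]
After op 14 (push 13): stack=[0,13] mem=[0,0,0,0]
After op 15 (push 9): stack=[0,13,9] mem=[0,0,0,0]
After op 16 (STO M0): stack=[0,13] mem=[9,0,0,0]
After op 17 (dup): stack=[0,13,13] mem=[9,0,0,0]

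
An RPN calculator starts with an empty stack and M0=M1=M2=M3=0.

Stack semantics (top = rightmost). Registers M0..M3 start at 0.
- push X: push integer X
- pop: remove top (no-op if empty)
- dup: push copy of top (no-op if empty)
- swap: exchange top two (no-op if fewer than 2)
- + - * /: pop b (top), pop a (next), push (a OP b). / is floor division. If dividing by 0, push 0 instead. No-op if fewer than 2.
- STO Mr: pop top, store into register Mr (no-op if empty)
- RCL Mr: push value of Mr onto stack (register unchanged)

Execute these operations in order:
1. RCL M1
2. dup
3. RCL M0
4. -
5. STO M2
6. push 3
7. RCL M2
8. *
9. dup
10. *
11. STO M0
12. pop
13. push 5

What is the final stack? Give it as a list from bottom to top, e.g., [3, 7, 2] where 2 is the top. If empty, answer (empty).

After op 1 (RCL M1): stack=[0] mem=[0,0,0,0]
After op 2 (dup): stack=[0,0] mem=[0,0,0,0]
After op 3 (RCL M0): stack=[0,0,0] mem=[0,0,0,0]
After op 4 (-): stack=[0,0] mem=[0,0,0,0]
After op 5 (STO M2): stack=[0] mem=[0,0,0,0]
After op 6 (push 3): stack=[0,3] mem=[0,0,0,0]
After op 7 (RCL M2): stack=[0,3,0] mem=[0,0,0,0]
After op 8 (*): stack=[0,0] mem=[0,0,0,0]
After op 9 (dup): stack=[0,0,0] mem=[0,0,0,0]
After op 10 (*): stack=[0,0] mem=[0,0,0,0]
After op 11 (STO M0): stack=[0] mem=[0,0,0,0]
After op 12 (pop): stack=[empty] mem=[0,0,0,0]
After op 13 (push 5): stack=[5] mem=[0,0,0,0]

Answer: [5]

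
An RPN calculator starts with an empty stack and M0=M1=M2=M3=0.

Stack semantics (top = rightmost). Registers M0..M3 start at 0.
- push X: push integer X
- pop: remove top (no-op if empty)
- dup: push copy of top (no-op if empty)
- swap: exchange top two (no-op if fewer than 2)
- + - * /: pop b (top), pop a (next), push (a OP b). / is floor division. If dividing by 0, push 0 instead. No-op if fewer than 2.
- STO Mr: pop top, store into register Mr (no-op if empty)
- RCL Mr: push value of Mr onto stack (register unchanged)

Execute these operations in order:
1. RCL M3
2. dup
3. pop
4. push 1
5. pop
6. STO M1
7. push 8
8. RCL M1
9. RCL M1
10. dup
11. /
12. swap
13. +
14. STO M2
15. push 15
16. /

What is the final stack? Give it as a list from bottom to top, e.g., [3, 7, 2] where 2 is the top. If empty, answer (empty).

Answer: [0]

Derivation:
After op 1 (RCL M3): stack=[0] mem=[0,0,0,0]
After op 2 (dup): stack=[0,0] mem=[0,0,0,0]
After op 3 (pop): stack=[0] mem=[0,0,0,0]
After op 4 (push 1): stack=[0,1] mem=[0,0,0,0]
After op 5 (pop): stack=[0] mem=[0,0,0,0]
After op 6 (STO M1): stack=[empty] mem=[0,0,0,0]
After op 7 (push 8): stack=[8] mem=[0,0,0,0]
After op 8 (RCL M1): stack=[8,0] mem=[0,0,0,0]
After op 9 (RCL M1): stack=[8,0,0] mem=[0,0,0,0]
After op 10 (dup): stack=[8,0,0,0] mem=[0,0,0,0]
After op 11 (/): stack=[8,0,0] mem=[0,0,0,0]
After op 12 (swap): stack=[8,0,0] mem=[0,0,0,0]
After op 13 (+): stack=[8,0] mem=[0,0,0,0]
After op 14 (STO M2): stack=[8] mem=[0,0,0,0]
After op 15 (push 15): stack=[8,15] mem=[0,0,0,0]
After op 16 (/): stack=[0] mem=[0,0,0,0]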